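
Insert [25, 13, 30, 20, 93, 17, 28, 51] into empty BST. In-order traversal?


Insert 25: root
Insert 13: L from 25
Insert 30: R from 25
Insert 20: L from 25 -> R from 13
Insert 93: R from 25 -> R from 30
Insert 17: L from 25 -> R from 13 -> L from 20
Insert 28: R from 25 -> L from 30
Insert 51: R from 25 -> R from 30 -> L from 93

In-order: [13, 17, 20, 25, 28, 30, 51, 93]


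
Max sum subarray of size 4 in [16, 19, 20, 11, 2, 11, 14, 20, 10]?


[0:4]: 66
[1:5]: 52
[2:6]: 44
[3:7]: 38
[4:8]: 47
[5:9]: 55

Max: 66 at [0:4]


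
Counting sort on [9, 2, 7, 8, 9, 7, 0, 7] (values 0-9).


Input: [9, 2, 7, 8, 9, 7, 0, 7]
Counts: [1, 0, 1, 0, 0, 0, 0, 3, 1, 2]

Sorted: [0, 2, 7, 7, 7, 8, 9, 9]


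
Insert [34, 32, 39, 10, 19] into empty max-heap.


Insert 34: [34]
Insert 32: [34, 32]
Insert 39: [39, 32, 34]
Insert 10: [39, 32, 34, 10]
Insert 19: [39, 32, 34, 10, 19]

Final heap: [39, 32, 34, 10, 19]


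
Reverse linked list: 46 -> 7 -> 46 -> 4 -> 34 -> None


Step 1: curr=46, set curr.next=prev(None) | reversed so far: 46
Step 2: curr=7, set curr.next=prev(46) | reversed so far: 7 -> 46
Step 3: curr=46, set curr.next=prev(7) | reversed so far: 46 -> 7 -> 46
Step 4: curr=4, set curr.next=prev(46) | reversed so far: 4 -> 46 -> 7 -> 46
Step 5: curr=34, set curr.next=prev(4) | reversed so far: 34 -> 4 -> 46 -> 7 -> 46

34 -> 4 -> 46 -> 7 -> 46 -> None


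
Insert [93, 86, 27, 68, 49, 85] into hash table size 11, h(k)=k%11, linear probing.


Insert 93: h=5 -> slot 5
Insert 86: h=9 -> slot 9
Insert 27: h=5, 1 probes -> slot 6
Insert 68: h=2 -> slot 2
Insert 49: h=5, 2 probes -> slot 7
Insert 85: h=8 -> slot 8

Table: [None, None, 68, None, None, 93, 27, 49, 85, 86, None]


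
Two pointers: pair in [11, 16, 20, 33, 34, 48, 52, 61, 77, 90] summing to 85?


lo=0(11)+hi=9(90)=101
lo=0(11)+hi=8(77)=88
lo=0(11)+hi=7(61)=72
lo=1(16)+hi=7(61)=77
lo=2(20)+hi=7(61)=81
lo=3(33)+hi=7(61)=94
lo=3(33)+hi=6(52)=85

Yes: 33+52=85


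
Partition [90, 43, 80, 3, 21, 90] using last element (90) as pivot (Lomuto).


Pivot: 90
  90 <= 90: advance i (no swap)
  43 <= 90: advance i (no swap)
  80 <= 90: advance i (no swap)
  3 <= 90: advance i (no swap)
  21 <= 90: advance i (no swap)
Place pivot at 5: [90, 43, 80, 3, 21, 90]

Partitioned: [90, 43, 80, 3, 21, 90]


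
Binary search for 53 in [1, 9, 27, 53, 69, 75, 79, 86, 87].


Step 1: lo=0, hi=8, mid=4, val=69
Step 2: lo=0, hi=3, mid=1, val=9
Step 3: lo=2, hi=3, mid=2, val=27
Step 4: lo=3, hi=3, mid=3, val=53

Found at index 3


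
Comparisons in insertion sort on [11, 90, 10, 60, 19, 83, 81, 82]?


Algorithm: insertion sort
Input: [11, 90, 10, 60, 19, 83, 81, 82]
Sorted: [10, 11, 19, 60, 81, 82, 83, 90]

16


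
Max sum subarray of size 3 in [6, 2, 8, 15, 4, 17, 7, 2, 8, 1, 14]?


[0:3]: 16
[1:4]: 25
[2:5]: 27
[3:6]: 36
[4:7]: 28
[5:8]: 26
[6:9]: 17
[7:10]: 11
[8:11]: 23

Max: 36 at [3:6]


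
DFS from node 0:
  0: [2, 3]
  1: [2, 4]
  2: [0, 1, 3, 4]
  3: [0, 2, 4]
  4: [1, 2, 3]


Visit 0, push [3, 2]
Visit 2, push [4, 3, 1]
Visit 1, push [4]
Visit 4, push [3]
Visit 3, push []

DFS order: [0, 2, 1, 4, 3]


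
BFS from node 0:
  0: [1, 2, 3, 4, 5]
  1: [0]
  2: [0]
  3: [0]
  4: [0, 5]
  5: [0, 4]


Visit 0, enqueue [1, 2, 3, 4, 5]
Visit 1, enqueue []
Visit 2, enqueue []
Visit 3, enqueue []
Visit 4, enqueue []
Visit 5, enqueue []

BFS order: [0, 1, 2, 3, 4, 5]


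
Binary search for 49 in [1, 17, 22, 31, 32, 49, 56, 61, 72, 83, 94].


Step 1: lo=0, hi=10, mid=5, val=49

Found at index 5


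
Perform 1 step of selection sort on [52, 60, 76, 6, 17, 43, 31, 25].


Initial: [52, 60, 76, 6, 17, 43, 31, 25]
Step 1: min=6 at 3
  Swap: [6, 60, 76, 52, 17, 43, 31, 25]

After 1 step: [6, 60, 76, 52, 17, 43, 31, 25]


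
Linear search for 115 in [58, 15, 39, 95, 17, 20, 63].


i=0: 58!=115
i=1: 15!=115
i=2: 39!=115
i=3: 95!=115
i=4: 17!=115
i=5: 20!=115
i=6: 63!=115

Not found, 7 comps


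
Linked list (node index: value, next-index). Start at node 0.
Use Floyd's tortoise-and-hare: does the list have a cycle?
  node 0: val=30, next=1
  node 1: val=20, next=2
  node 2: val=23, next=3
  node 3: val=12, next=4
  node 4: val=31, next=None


Floyd's tortoise (slow, +1) and hare (fast, +2):
  init: slow=0, fast=0
  step 1: slow=1, fast=2
  step 2: slow=2, fast=4
  step 3: fast -> None, no cycle

Cycle: no


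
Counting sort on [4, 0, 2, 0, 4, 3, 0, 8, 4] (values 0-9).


Input: [4, 0, 2, 0, 4, 3, 0, 8, 4]
Counts: [3, 0, 1, 1, 3, 0, 0, 0, 1, 0]

Sorted: [0, 0, 0, 2, 3, 4, 4, 4, 8]


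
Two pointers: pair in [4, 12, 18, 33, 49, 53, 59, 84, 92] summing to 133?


lo=0(4)+hi=8(92)=96
lo=1(12)+hi=8(92)=104
lo=2(18)+hi=8(92)=110
lo=3(33)+hi=8(92)=125
lo=4(49)+hi=8(92)=141
lo=4(49)+hi=7(84)=133

Yes: 49+84=133


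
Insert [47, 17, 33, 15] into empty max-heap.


Insert 47: [47]
Insert 17: [47, 17]
Insert 33: [47, 17, 33]
Insert 15: [47, 17, 33, 15]

Final heap: [47, 17, 33, 15]


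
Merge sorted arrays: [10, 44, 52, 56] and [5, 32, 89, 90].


Take 5 from B
Take 10 from A
Take 32 from B
Take 44 from A
Take 52 from A
Take 56 from A

Merged: [5, 10, 32, 44, 52, 56, 89, 90]


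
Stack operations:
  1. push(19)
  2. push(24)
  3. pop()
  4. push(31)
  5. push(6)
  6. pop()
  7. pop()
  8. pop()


push(19) -> [19]
push(24) -> [19, 24]
pop()->24, [19]
push(31) -> [19, 31]
push(6) -> [19, 31, 6]
pop()->6, [19, 31]
pop()->31, [19]
pop()->19, []

Final stack: []


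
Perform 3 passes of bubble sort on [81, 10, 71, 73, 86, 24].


Initial: [81, 10, 71, 73, 86, 24]
Pass 1: [10, 71, 73, 81, 24, 86] (4 swaps)
Pass 2: [10, 71, 73, 24, 81, 86] (1 swaps)
Pass 3: [10, 71, 24, 73, 81, 86] (1 swaps)

After 3 passes: [10, 71, 24, 73, 81, 86]


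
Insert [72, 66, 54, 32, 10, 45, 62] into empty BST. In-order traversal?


Insert 72: root
Insert 66: L from 72
Insert 54: L from 72 -> L from 66
Insert 32: L from 72 -> L from 66 -> L from 54
Insert 10: L from 72 -> L from 66 -> L from 54 -> L from 32
Insert 45: L from 72 -> L from 66 -> L from 54 -> R from 32
Insert 62: L from 72 -> L from 66 -> R from 54

In-order: [10, 32, 45, 54, 62, 66, 72]


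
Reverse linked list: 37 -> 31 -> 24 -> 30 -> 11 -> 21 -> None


Step 1: curr=37, set curr.next=prev(None) | reversed so far: 37
Step 2: curr=31, set curr.next=prev(37) | reversed so far: 31 -> 37
Step 3: curr=24, set curr.next=prev(31) | reversed so far: 24 -> 31 -> 37
Step 4: curr=30, set curr.next=prev(24) | reversed so far: 30 -> 24 -> 31 -> 37
Step 5: curr=11, set curr.next=prev(30) | reversed so far: 11 -> 30 -> 24 -> 31 -> 37
Step 6: curr=21, set curr.next=prev(11) | reversed so far: 21 -> 11 -> 30 -> 24 -> 31 -> 37

21 -> 11 -> 30 -> 24 -> 31 -> 37 -> None


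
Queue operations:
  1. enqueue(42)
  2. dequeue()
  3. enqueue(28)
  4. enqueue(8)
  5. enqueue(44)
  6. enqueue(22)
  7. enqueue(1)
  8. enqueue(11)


enqueue(42) -> [42]
dequeue()->42, []
enqueue(28) -> [28]
enqueue(8) -> [28, 8]
enqueue(44) -> [28, 8, 44]
enqueue(22) -> [28, 8, 44, 22]
enqueue(1) -> [28, 8, 44, 22, 1]
enqueue(11) -> [28, 8, 44, 22, 1, 11]

Final queue: [28, 8, 44, 22, 1, 11]


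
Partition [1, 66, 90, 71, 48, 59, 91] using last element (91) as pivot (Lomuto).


Pivot: 91
  1 <= 91: advance i (no swap)
  66 <= 91: advance i (no swap)
  90 <= 91: advance i (no swap)
  71 <= 91: advance i (no swap)
  48 <= 91: advance i (no swap)
  59 <= 91: advance i (no swap)
Place pivot at 6: [1, 66, 90, 71, 48, 59, 91]

Partitioned: [1, 66, 90, 71, 48, 59, 91]


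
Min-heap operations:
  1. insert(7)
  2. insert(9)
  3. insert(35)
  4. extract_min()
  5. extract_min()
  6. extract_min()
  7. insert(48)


insert(7) -> [7]
insert(9) -> [7, 9]
insert(35) -> [7, 9, 35]
extract_min()->7, [9, 35]
extract_min()->9, [35]
extract_min()->35, []
insert(48) -> [48]

Final heap: [48]


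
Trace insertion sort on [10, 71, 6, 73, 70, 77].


Initial: [10, 71, 6, 73, 70, 77]
Insert 71: [10, 71, 6, 73, 70, 77]
Insert 6: [6, 10, 71, 73, 70, 77]
Insert 73: [6, 10, 71, 73, 70, 77]
Insert 70: [6, 10, 70, 71, 73, 77]
Insert 77: [6, 10, 70, 71, 73, 77]

Sorted: [6, 10, 70, 71, 73, 77]


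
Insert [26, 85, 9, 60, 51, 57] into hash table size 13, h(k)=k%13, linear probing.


Insert 26: h=0 -> slot 0
Insert 85: h=7 -> slot 7
Insert 9: h=9 -> slot 9
Insert 60: h=8 -> slot 8
Insert 51: h=12 -> slot 12
Insert 57: h=5 -> slot 5

Table: [26, None, None, None, None, 57, None, 85, 60, 9, None, None, 51]


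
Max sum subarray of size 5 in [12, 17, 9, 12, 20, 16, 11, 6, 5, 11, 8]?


[0:5]: 70
[1:6]: 74
[2:7]: 68
[3:8]: 65
[4:9]: 58
[5:10]: 49
[6:11]: 41

Max: 74 at [1:6]


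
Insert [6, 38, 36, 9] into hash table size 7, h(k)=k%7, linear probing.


Insert 6: h=6 -> slot 6
Insert 38: h=3 -> slot 3
Insert 36: h=1 -> slot 1
Insert 9: h=2 -> slot 2

Table: [None, 36, 9, 38, None, None, 6]


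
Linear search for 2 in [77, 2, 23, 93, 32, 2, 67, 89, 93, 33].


i=0: 77!=2
i=1: 2==2 found!

Found at 1, 2 comps


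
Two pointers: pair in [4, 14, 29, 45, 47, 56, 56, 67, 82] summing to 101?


lo=0(4)+hi=8(82)=86
lo=1(14)+hi=8(82)=96
lo=2(29)+hi=8(82)=111
lo=2(29)+hi=7(67)=96
lo=3(45)+hi=7(67)=112
lo=3(45)+hi=6(56)=101

Yes: 45+56=101


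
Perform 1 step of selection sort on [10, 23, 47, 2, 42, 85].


Initial: [10, 23, 47, 2, 42, 85]
Step 1: min=2 at 3
  Swap: [2, 23, 47, 10, 42, 85]

After 1 step: [2, 23, 47, 10, 42, 85]


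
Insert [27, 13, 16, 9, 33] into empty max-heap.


Insert 27: [27]
Insert 13: [27, 13]
Insert 16: [27, 13, 16]
Insert 9: [27, 13, 16, 9]
Insert 33: [33, 27, 16, 9, 13]

Final heap: [33, 27, 16, 9, 13]


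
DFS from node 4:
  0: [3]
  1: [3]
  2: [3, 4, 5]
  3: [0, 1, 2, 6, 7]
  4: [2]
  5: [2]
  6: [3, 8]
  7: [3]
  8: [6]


Visit 4, push [2]
Visit 2, push [5, 3]
Visit 3, push [7, 6, 1, 0]
Visit 0, push []
Visit 1, push []
Visit 6, push [8]
Visit 8, push []
Visit 7, push []
Visit 5, push []

DFS order: [4, 2, 3, 0, 1, 6, 8, 7, 5]


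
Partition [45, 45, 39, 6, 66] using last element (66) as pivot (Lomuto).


Pivot: 66
  45 <= 66: advance i (no swap)
  45 <= 66: advance i (no swap)
  39 <= 66: advance i (no swap)
  6 <= 66: advance i (no swap)
Place pivot at 4: [45, 45, 39, 6, 66]

Partitioned: [45, 45, 39, 6, 66]


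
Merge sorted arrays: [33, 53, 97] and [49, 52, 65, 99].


Take 33 from A
Take 49 from B
Take 52 from B
Take 53 from A
Take 65 from B
Take 97 from A

Merged: [33, 49, 52, 53, 65, 97, 99]


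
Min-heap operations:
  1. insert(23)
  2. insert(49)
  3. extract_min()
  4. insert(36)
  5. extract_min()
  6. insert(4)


insert(23) -> [23]
insert(49) -> [23, 49]
extract_min()->23, [49]
insert(36) -> [36, 49]
extract_min()->36, [49]
insert(4) -> [4, 49]

Final heap: [4, 49]


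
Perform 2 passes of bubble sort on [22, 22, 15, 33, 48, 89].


Initial: [22, 22, 15, 33, 48, 89]
Pass 1: [22, 15, 22, 33, 48, 89] (1 swaps)
Pass 2: [15, 22, 22, 33, 48, 89] (1 swaps)

After 2 passes: [15, 22, 22, 33, 48, 89]


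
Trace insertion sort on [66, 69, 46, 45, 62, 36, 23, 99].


Initial: [66, 69, 46, 45, 62, 36, 23, 99]
Insert 69: [66, 69, 46, 45, 62, 36, 23, 99]
Insert 46: [46, 66, 69, 45, 62, 36, 23, 99]
Insert 45: [45, 46, 66, 69, 62, 36, 23, 99]
Insert 62: [45, 46, 62, 66, 69, 36, 23, 99]
Insert 36: [36, 45, 46, 62, 66, 69, 23, 99]
Insert 23: [23, 36, 45, 46, 62, 66, 69, 99]
Insert 99: [23, 36, 45, 46, 62, 66, 69, 99]

Sorted: [23, 36, 45, 46, 62, 66, 69, 99]


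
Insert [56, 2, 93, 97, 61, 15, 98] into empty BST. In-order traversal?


Insert 56: root
Insert 2: L from 56
Insert 93: R from 56
Insert 97: R from 56 -> R from 93
Insert 61: R from 56 -> L from 93
Insert 15: L from 56 -> R from 2
Insert 98: R from 56 -> R from 93 -> R from 97

In-order: [2, 15, 56, 61, 93, 97, 98]


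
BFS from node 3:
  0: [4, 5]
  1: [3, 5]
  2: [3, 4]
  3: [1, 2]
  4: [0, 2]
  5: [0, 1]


Visit 3, enqueue [1, 2]
Visit 1, enqueue [5]
Visit 2, enqueue [4]
Visit 5, enqueue [0]
Visit 4, enqueue []
Visit 0, enqueue []

BFS order: [3, 1, 2, 5, 4, 0]


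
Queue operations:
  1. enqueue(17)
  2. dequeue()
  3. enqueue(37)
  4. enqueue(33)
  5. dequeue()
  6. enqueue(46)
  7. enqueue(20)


enqueue(17) -> [17]
dequeue()->17, []
enqueue(37) -> [37]
enqueue(33) -> [37, 33]
dequeue()->37, [33]
enqueue(46) -> [33, 46]
enqueue(20) -> [33, 46, 20]

Final queue: [33, 46, 20]


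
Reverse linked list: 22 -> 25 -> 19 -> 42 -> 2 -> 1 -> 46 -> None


Step 1: curr=22, set curr.next=prev(None) | reversed so far: 22
Step 2: curr=25, set curr.next=prev(22) | reversed so far: 25 -> 22
Step 3: curr=19, set curr.next=prev(25) | reversed so far: 19 -> 25 -> 22
Step 4: curr=42, set curr.next=prev(19) | reversed so far: 42 -> 19 -> 25 -> 22
Step 5: curr=2, set curr.next=prev(42) | reversed so far: 2 -> 42 -> 19 -> 25 -> 22
Step 6: curr=1, set curr.next=prev(2) | reversed so far: 1 -> 2 -> 42 -> 19 -> 25 -> 22
Step 7: curr=46, set curr.next=prev(1) | reversed so far: 46 -> 1 -> 2 -> 42 -> 19 -> 25 -> 22

46 -> 1 -> 2 -> 42 -> 19 -> 25 -> 22 -> None


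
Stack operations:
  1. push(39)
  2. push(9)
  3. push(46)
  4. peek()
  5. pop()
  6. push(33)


push(39) -> [39]
push(9) -> [39, 9]
push(46) -> [39, 9, 46]
peek()->46
pop()->46, [39, 9]
push(33) -> [39, 9, 33]

Final stack: [39, 9, 33]


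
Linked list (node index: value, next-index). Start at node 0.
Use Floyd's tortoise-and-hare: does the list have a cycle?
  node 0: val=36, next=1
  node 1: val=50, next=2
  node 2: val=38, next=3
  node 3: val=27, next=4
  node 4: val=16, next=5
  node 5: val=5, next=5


Floyd's tortoise (slow, +1) and hare (fast, +2):
  init: slow=0, fast=0
  step 1: slow=1, fast=2
  step 2: slow=2, fast=4
  step 3: slow=3, fast=5
  step 4: slow=4, fast=5
  step 5: slow=5, fast=5
  slow == fast at node 5: cycle detected

Cycle: yes


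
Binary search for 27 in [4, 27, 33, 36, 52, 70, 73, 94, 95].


Step 1: lo=0, hi=8, mid=4, val=52
Step 2: lo=0, hi=3, mid=1, val=27

Found at index 1


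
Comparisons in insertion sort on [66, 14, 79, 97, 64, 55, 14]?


Algorithm: insertion sort
Input: [66, 14, 79, 97, 64, 55, 14]
Sorted: [14, 14, 55, 64, 66, 79, 97]

18


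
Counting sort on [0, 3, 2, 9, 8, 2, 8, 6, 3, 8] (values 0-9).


Input: [0, 3, 2, 9, 8, 2, 8, 6, 3, 8]
Counts: [1, 0, 2, 2, 0, 0, 1, 0, 3, 1]

Sorted: [0, 2, 2, 3, 3, 6, 8, 8, 8, 9]


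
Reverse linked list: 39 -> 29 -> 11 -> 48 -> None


Step 1: curr=39, set curr.next=prev(None) | reversed so far: 39
Step 2: curr=29, set curr.next=prev(39) | reversed so far: 29 -> 39
Step 3: curr=11, set curr.next=prev(29) | reversed so far: 11 -> 29 -> 39
Step 4: curr=48, set curr.next=prev(11) | reversed so far: 48 -> 11 -> 29 -> 39

48 -> 11 -> 29 -> 39 -> None


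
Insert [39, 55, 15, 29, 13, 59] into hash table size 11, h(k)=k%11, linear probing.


Insert 39: h=6 -> slot 6
Insert 55: h=0 -> slot 0
Insert 15: h=4 -> slot 4
Insert 29: h=7 -> slot 7
Insert 13: h=2 -> slot 2
Insert 59: h=4, 1 probes -> slot 5

Table: [55, None, 13, None, 15, 59, 39, 29, None, None, None]


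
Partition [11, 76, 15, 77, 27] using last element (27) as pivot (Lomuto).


Pivot: 27
  11 <= 27: advance i (no swap)
  15 <= 27: swap -> [11, 15, 76, 77, 27]
Place pivot at 2: [11, 15, 27, 77, 76]

Partitioned: [11, 15, 27, 77, 76]


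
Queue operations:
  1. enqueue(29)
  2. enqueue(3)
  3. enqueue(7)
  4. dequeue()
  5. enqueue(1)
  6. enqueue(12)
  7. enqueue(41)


enqueue(29) -> [29]
enqueue(3) -> [29, 3]
enqueue(7) -> [29, 3, 7]
dequeue()->29, [3, 7]
enqueue(1) -> [3, 7, 1]
enqueue(12) -> [3, 7, 1, 12]
enqueue(41) -> [3, 7, 1, 12, 41]

Final queue: [3, 7, 1, 12, 41]


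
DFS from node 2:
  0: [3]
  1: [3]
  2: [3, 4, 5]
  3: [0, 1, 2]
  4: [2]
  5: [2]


Visit 2, push [5, 4, 3]
Visit 3, push [1, 0]
Visit 0, push []
Visit 1, push []
Visit 4, push []
Visit 5, push []

DFS order: [2, 3, 0, 1, 4, 5]


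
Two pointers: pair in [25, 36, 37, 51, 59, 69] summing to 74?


lo=0(25)+hi=5(69)=94
lo=0(25)+hi=4(59)=84
lo=0(25)+hi=3(51)=76
lo=0(25)+hi=2(37)=62
lo=1(36)+hi=2(37)=73

No pair found


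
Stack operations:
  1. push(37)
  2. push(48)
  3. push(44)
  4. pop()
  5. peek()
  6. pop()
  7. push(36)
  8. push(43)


push(37) -> [37]
push(48) -> [37, 48]
push(44) -> [37, 48, 44]
pop()->44, [37, 48]
peek()->48
pop()->48, [37]
push(36) -> [37, 36]
push(43) -> [37, 36, 43]

Final stack: [37, 36, 43]


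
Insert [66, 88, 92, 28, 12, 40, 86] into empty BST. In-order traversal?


Insert 66: root
Insert 88: R from 66
Insert 92: R from 66 -> R from 88
Insert 28: L from 66
Insert 12: L from 66 -> L from 28
Insert 40: L from 66 -> R from 28
Insert 86: R from 66 -> L from 88

In-order: [12, 28, 40, 66, 86, 88, 92]


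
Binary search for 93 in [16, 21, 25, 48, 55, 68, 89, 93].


Step 1: lo=0, hi=7, mid=3, val=48
Step 2: lo=4, hi=7, mid=5, val=68
Step 3: lo=6, hi=7, mid=6, val=89
Step 4: lo=7, hi=7, mid=7, val=93

Found at index 7


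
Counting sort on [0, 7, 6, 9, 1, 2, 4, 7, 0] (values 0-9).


Input: [0, 7, 6, 9, 1, 2, 4, 7, 0]
Counts: [2, 1, 1, 0, 1, 0, 1, 2, 0, 1]

Sorted: [0, 0, 1, 2, 4, 6, 7, 7, 9]


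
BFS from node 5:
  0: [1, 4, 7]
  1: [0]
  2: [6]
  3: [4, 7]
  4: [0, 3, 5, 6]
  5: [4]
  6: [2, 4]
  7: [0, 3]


Visit 5, enqueue [4]
Visit 4, enqueue [0, 3, 6]
Visit 0, enqueue [1, 7]
Visit 3, enqueue []
Visit 6, enqueue [2]
Visit 1, enqueue []
Visit 7, enqueue []
Visit 2, enqueue []

BFS order: [5, 4, 0, 3, 6, 1, 7, 2]


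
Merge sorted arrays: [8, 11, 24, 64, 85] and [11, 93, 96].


Take 8 from A
Take 11 from A
Take 11 from B
Take 24 from A
Take 64 from A
Take 85 from A

Merged: [8, 11, 11, 24, 64, 85, 93, 96]


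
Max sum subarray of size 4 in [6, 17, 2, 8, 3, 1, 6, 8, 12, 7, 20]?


[0:4]: 33
[1:5]: 30
[2:6]: 14
[3:7]: 18
[4:8]: 18
[5:9]: 27
[6:10]: 33
[7:11]: 47

Max: 47 at [7:11]


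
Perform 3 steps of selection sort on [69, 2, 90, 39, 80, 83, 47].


Initial: [69, 2, 90, 39, 80, 83, 47]
Step 1: min=2 at 1
  Swap: [2, 69, 90, 39, 80, 83, 47]
Step 2: min=39 at 3
  Swap: [2, 39, 90, 69, 80, 83, 47]
Step 3: min=47 at 6
  Swap: [2, 39, 47, 69, 80, 83, 90]

After 3 steps: [2, 39, 47, 69, 80, 83, 90]


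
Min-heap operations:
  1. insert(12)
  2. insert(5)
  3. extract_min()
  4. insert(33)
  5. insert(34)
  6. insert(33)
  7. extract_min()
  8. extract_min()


insert(12) -> [12]
insert(5) -> [5, 12]
extract_min()->5, [12]
insert(33) -> [12, 33]
insert(34) -> [12, 33, 34]
insert(33) -> [12, 33, 34, 33]
extract_min()->12, [33, 33, 34]
extract_min()->33, [33, 34]

Final heap: [33, 34]


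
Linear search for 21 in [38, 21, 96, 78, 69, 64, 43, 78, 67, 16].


i=0: 38!=21
i=1: 21==21 found!

Found at 1, 2 comps


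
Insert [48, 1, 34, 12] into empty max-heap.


Insert 48: [48]
Insert 1: [48, 1]
Insert 34: [48, 1, 34]
Insert 12: [48, 12, 34, 1]

Final heap: [48, 12, 34, 1]


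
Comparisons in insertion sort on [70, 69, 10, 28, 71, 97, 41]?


Algorithm: insertion sort
Input: [70, 69, 10, 28, 71, 97, 41]
Sorted: [10, 28, 41, 69, 70, 71, 97]

13


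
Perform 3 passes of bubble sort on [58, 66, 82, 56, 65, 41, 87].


Initial: [58, 66, 82, 56, 65, 41, 87]
Pass 1: [58, 66, 56, 65, 41, 82, 87] (3 swaps)
Pass 2: [58, 56, 65, 41, 66, 82, 87] (3 swaps)
Pass 3: [56, 58, 41, 65, 66, 82, 87] (2 swaps)

After 3 passes: [56, 58, 41, 65, 66, 82, 87]


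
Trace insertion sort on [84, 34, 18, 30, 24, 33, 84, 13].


Initial: [84, 34, 18, 30, 24, 33, 84, 13]
Insert 34: [34, 84, 18, 30, 24, 33, 84, 13]
Insert 18: [18, 34, 84, 30, 24, 33, 84, 13]
Insert 30: [18, 30, 34, 84, 24, 33, 84, 13]
Insert 24: [18, 24, 30, 34, 84, 33, 84, 13]
Insert 33: [18, 24, 30, 33, 34, 84, 84, 13]
Insert 84: [18, 24, 30, 33, 34, 84, 84, 13]
Insert 13: [13, 18, 24, 30, 33, 34, 84, 84]

Sorted: [13, 18, 24, 30, 33, 34, 84, 84]


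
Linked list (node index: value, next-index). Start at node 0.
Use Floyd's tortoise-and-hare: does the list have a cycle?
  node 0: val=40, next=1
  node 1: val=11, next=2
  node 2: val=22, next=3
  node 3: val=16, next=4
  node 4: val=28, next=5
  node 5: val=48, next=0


Floyd's tortoise (slow, +1) and hare (fast, +2):
  init: slow=0, fast=0
  step 1: slow=1, fast=2
  step 2: slow=2, fast=4
  step 3: slow=3, fast=0
  step 4: slow=4, fast=2
  step 5: slow=5, fast=4
  step 6: slow=0, fast=0
  slow == fast at node 0: cycle detected

Cycle: yes


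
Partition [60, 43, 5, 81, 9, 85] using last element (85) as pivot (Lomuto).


Pivot: 85
  60 <= 85: advance i (no swap)
  43 <= 85: advance i (no swap)
  5 <= 85: advance i (no swap)
  81 <= 85: advance i (no swap)
  9 <= 85: advance i (no swap)
Place pivot at 5: [60, 43, 5, 81, 9, 85]

Partitioned: [60, 43, 5, 81, 9, 85]


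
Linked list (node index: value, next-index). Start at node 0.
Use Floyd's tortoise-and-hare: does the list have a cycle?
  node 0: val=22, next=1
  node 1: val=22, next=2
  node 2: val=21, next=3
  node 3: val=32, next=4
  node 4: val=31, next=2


Floyd's tortoise (slow, +1) and hare (fast, +2):
  init: slow=0, fast=0
  step 1: slow=1, fast=2
  step 2: slow=2, fast=4
  step 3: slow=3, fast=3
  slow == fast at node 3: cycle detected

Cycle: yes


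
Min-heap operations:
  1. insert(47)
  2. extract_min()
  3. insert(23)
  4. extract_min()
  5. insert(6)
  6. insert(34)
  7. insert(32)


insert(47) -> [47]
extract_min()->47, []
insert(23) -> [23]
extract_min()->23, []
insert(6) -> [6]
insert(34) -> [6, 34]
insert(32) -> [6, 34, 32]

Final heap: [6, 34, 32]


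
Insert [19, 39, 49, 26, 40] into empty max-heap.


Insert 19: [19]
Insert 39: [39, 19]
Insert 49: [49, 19, 39]
Insert 26: [49, 26, 39, 19]
Insert 40: [49, 40, 39, 19, 26]

Final heap: [49, 40, 39, 19, 26]


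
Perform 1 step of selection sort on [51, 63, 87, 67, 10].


Initial: [51, 63, 87, 67, 10]
Step 1: min=10 at 4
  Swap: [10, 63, 87, 67, 51]

After 1 step: [10, 63, 87, 67, 51]


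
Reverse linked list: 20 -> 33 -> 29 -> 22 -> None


Step 1: curr=20, set curr.next=prev(None) | reversed so far: 20
Step 2: curr=33, set curr.next=prev(20) | reversed so far: 33 -> 20
Step 3: curr=29, set curr.next=prev(33) | reversed so far: 29 -> 33 -> 20
Step 4: curr=22, set curr.next=prev(29) | reversed so far: 22 -> 29 -> 33 -> 20

22 -> 29 -> 33 -> 20 -> None


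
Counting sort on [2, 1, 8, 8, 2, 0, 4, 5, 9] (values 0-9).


Input: [2, 1, 8, 8, 2, 0, 4, 5, 9]
Counts: [1, 1, 2, 0, 1, 1, 0, 0, 2, 1]

Sorted: [0, 1, 2, 2, 4, 5, 8, 8, 9]


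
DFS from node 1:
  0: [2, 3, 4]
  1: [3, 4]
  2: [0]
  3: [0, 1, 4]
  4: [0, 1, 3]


Visit 1, push [4, 3]
Visit 3, push [4, 0]
Visit 0, push [4, 2]
Visit 2, push []
Visit 4, push []

DFS order: [1, 3, 0, 2, 4]


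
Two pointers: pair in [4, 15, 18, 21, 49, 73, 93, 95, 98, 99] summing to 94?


lo=0(4)+hi=9(99)=103
lo=0(4)+hi=8(98)=102
lo=0(4)+hi=7(95)=99
lo=0(4)+hi=6(93)=97
lo=0(4)+hi=5(73)=77
lo=1(15)+hi=5(73)=88
lo=2(18)+hi=5(73)=91
lo=3(21)+hi=5(73)=94

Yes: 21+73=94


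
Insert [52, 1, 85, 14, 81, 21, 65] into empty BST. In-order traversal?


Insert 52: root
Insert 1: L from 52
Insert 85: R from 52
Insert 14: L from 52 -> R from 1
Insert 81: R from 52 -> L from 85
Insert 21: L from 52 -> R from 1 -> R from 14
Insert 65: R from 52 -> L from 85 -> L from 81

In-order: [1, 14, 21, 52, 65, 81, 85]


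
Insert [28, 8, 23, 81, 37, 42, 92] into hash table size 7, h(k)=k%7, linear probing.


Insert 28: h=0 -> slot 0
Insert 8: h=1 -> slot 1
Insert 23: h=2 -> slot 2
Insert 81: h=4 -> slot 4
Insert 37: h=2, 1 probes -> slot 3
Insert 42: h=0, 5 probes -> slot 5
Insert 92: h=1, 5 probes -> slot 6

Table: [28, 8, 23, 37, 81, 42, 92]


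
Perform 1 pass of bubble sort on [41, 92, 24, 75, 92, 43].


Initial: [41, 92, 24, 75, 92, 43]
Pass 1: [41, 24, 75, 92, 43, 92] (3 swaps)

After 1 pass: [41, 24, 75, 92, 43, 92]


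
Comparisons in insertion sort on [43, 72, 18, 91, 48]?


Algorithm: insertion sort
Input: [43, 72, 18, 91, 48]
Sorted: [18, 43, 48, 72, 91]

7


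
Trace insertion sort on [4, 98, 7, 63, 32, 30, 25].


Initial: [4, 98, 7, 63, 32, 30, 25]
Insert 98: [4, 98, 7, 63, 32, 30, 25]
Insert 7: [4, 7, 98, 63, 32, 30, 25]
Insert 63: [4, 7, 63, 98, 32, 30, 25]
Insert 32: [4, 7, 32, 63, 98, 30, 25]
Insert 30: [4, 7, 30, 32, 63, 98, 25]
Insert 25: [4, 7, 25, 30, 32, 63, 98]

Sorted: [4, 7, 25, 30, 32, 63, 98]


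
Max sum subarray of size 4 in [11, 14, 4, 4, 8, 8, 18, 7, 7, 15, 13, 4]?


[0:4]: 33
[1:5]: 30
[2:6]: 24
[3:7]: 38
[4:8]: 41
[5:9]: 40
[6:10]: 47
[7:11]: 42
[8:12]: 39

Max: 47 at [6:10]


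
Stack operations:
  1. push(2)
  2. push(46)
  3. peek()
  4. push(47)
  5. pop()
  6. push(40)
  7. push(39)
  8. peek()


push(2) -> [2]
push(46) -> [2, 46]
peek()->46
push(47) -> [2, 46, 47]
pop()->47, [2, 46]
push(40) -> [2, 46, 40]
push(39) -> [2, 46, 40, 39]
peek()->39

Final stack: [2, 46, 40, 39]


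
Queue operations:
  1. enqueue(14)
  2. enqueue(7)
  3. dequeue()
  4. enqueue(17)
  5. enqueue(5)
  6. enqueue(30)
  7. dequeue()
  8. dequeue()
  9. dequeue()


enqueue(14) -> [14]
enqueue(7) -> [14, 7]
dequeue()->14, [7]
enqueue(17) -> [7, 17]
enqueue(5) -> [7, 17, 5]
enqueue(30) -> [7, 17, 5, 30]
dequeue()->7, [17, 5, 30]
dequeue()->17, [5, 30]
dequeue()->5, [30]

Final queue: [30]


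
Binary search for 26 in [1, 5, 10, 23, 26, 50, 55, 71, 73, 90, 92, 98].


Step 1: lo=0, hi=11, mid=5, val=50
Step 2: lo=0, hi=4, mid=2, val=10
Step 3: lo=3, hi=4, mid=3, val=23
Step 4: lo=4, hi=4, mid=4, val=26

Found at index 4


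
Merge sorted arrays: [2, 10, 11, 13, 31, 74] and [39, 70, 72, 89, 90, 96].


Take 2 from A
Take 10 from A
Take 11 from A
Take 13 from A
Take 31 from A
Take 39 from B
Take 70 from B
Take 72 from B
Take 74 from A

Merged: [2, 10, 11, 13, 31, 39, 70, 72, 74, 89, 90, 96]


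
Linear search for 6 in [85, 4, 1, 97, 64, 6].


i=0: 85!=6
i=1: 4!=6
i=2: 1!=6
i=3: 97!=6
i=4: 64!=6
i=5: 6==6 found!

Found at 5, 6 comps


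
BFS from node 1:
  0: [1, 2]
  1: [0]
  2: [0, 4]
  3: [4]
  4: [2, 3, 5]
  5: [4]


Visit 1, enqueue [0]
Visit 0, enqueue [2]
Visit 2, enqueue [4]
Visit 4, enqueue [3, 5]
Visit 3, enqueue []
Visit 5, enqueue []

BFS order: [1, 0, 2, 4, 3, 5]


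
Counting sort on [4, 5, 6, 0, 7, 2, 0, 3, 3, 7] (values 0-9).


Input: [4, 5, 6, 0, 7, 2, 0, 3, 3, 7]
Counts: [2, 0, 1, 2, 1, 1, 1, 2, 0, 0]

Sorted: [0, 0, 2, 3, 3, 4, 5, 6, 7, 7]


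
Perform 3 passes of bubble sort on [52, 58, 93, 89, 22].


Initial: [52, 58, 93, 89, 22]
Pass 1: [52, 58, 89, 22, 93] (2 swaps)
Pass 2: [52, 58, 22, 89, 93] (1 swaps)
Pass 3: [52, 22, 58, 89, 93] (1 swaps)

After 3 passes: [52, 22, 58, 89, 93]


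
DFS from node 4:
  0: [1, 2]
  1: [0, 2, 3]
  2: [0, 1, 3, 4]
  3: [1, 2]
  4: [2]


Visit 4, push [2]
Visit 2, push [3, 1, 0]
Visit 0, push [1]
Visit 1, push [3]
Visit 3, push []

DFS order: [4, 2, 0, 1, 3]


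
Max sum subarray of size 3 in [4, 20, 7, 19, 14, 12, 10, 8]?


[0:3]: 31
[1:4]: 46
[2:5]: 40
[3:6]: 45
[4:7]: 36
[5:8]: 30

Max: 46 at [1:4]


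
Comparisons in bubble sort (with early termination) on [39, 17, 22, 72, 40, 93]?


Algorithm: bubble sort (with early termination)
Input: [39, 17, 22, 72, 40, 93]
Sorted: [17, 22, 39, 40, 72, 93]

9


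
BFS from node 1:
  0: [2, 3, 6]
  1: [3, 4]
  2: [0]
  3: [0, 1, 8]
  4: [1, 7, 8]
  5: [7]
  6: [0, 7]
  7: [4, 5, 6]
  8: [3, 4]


Visit 1, enqueue [3, 4]
Visit 3, enqueue [0, 8]
Visit 4, enqueue [7]
Visit 0, enqueue [2, 6]
Visit 8, enqueue []
Visit 7, enqueue [5]
Visit 2, enqueue []
Visit 6, enqueue []
Visit 5, enqueue []

BFS order: [1, 3, 4, 0, 8, 7, 2, 6, 5]


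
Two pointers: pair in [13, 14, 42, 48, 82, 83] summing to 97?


lo=0(13)+hi=5(83)=96
lo=1(14)+hi=5(83)=97

Yes: 14+83=97


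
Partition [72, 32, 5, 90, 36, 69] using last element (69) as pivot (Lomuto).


Pivot: 69
  32 <= 69: swap -> [32, 72, 5, 90, 36, 69]
  5 <= 69: swap -> [32, 5, 72, 90, 36, 69]
  36 <= 69: swap -> [32, 5, 36, 90, 72, 69]
Place pivot at 3: [32, 5, 36, 69, 72, 90]

Partitioned: [32, 5, 36, 69, 72, 90]


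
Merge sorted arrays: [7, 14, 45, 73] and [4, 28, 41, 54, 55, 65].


Take 4 from B
Take 7 from A
Take 14 from A
Take 28 from B
Take 41 from B
Take 45 from A
Take 54 from B
Take 55 from B
Take 65 from B

Merged: [4, 7, 14, 28, 41, 45, 54, 55, 65, 73]


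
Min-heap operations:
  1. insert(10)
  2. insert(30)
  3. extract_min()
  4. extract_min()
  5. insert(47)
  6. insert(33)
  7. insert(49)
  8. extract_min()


insert(10) -> [10]
insert(30) -> [10, 30]
extract_min()->10, [30]
extract_min()->30, []
insert(47) -> [47]
insert(33) -> [33, 47]
insert(49) -> [33, 47, 49]
extract_min()->33, [47, 49]

Final heap: [47, 49]


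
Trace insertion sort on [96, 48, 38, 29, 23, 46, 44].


Initial: [96, 48, 38, 29, 23, 46, 44]
Insert 48: [48, 96, 38, 29, 23, 46, 44]
Insert 38: [38, 48, 96, 29, 23, 46, 44]
Insert 29: [29, 38, 48, 96, 23, 46, 44]
Insert 23: [23, 29, 38, 48, 96, 46, 44]
Insert 46: [23, 29, 38, 46, 48, 96, 44]
Insert 44: [23, 29, 38, 44, 46, 48, 96]

Sorted: [23, 29, 38, 44, 46, 48, 96]


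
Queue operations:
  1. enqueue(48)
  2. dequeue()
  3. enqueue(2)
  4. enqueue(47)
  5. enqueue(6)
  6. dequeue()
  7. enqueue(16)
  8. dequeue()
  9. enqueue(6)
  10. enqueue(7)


enqueue(48) -> [48]
dequeue()->48, []
enqueue(2) -> [2]
enqueue(47) -> [2, 47]
enqueue(6) -> [2, 47, 6]
dequeue()->2, [47, 6]
enqueue(16) -> [47, 6, 16]
dequeue()->47, [6, 16]
enqueue(6) -> [6, 16, 6]
enqueue(7) -> [6, 16, 6, 7]

Final queue: [6, 16, 6, 7]


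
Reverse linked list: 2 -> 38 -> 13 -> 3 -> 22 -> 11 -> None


Step 1: curr=2, set curr.next=prev(None) | reversed so far: 2
Step 2: curr=38, set curr.next=prev(2) | reversed so far: 38 -> 2
Step 3: curr=13, set curr.next=prev(38) | reversed so far: 13 -> 38 -> 2
Step 4: curr=3, set curr.next=prev(13) | reversed so far: 3 -> 13 -> 38 -> 2
Step 5: curr=22, set curr.next=prev(3) | reversed so far: 22 -> 3 -> 13 -> 38 -> 2
Step 6: curr=11, set curr.next=prev(22) | reversed so far: 11 -> 22 -> 3 -> 13 -> 38 -> 2

11 -> 22 -> 3 -> 13 -> 38 -> 2 -> None


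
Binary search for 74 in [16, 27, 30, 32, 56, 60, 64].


Step 1: lo=0, hi=6, mid=3, val=32
Step 2: lo=4, hi=6, mid=5, val=60
Step 3: lo=6, hi=6, mid=6, val=64

Not found


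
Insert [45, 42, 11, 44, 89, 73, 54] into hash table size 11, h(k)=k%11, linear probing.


Insert 45: h=1 -> slot 1
Insert 42: h=9 -> slot 9
Insert 11: h=0 -> slot 0
Insert 44: h=0, 2 probes -> slot 2
Insert 89: h=1, 2 probes -> slot 3
Insert 73: h=7 -> slot 7
Insert 54: h=10 -> slot 10

Table: [11, 45, 44, 89, None, None, None, 73, None, 42, 54]


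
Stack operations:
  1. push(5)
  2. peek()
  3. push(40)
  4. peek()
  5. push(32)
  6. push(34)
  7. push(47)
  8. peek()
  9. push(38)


push(5) -> [5]
peek()->5
push(40) -> [5, 40]
peek()->40
push(32) -> [5, 40, 32]
push(34) -> [5, 40, 32, 34]
push(47) -> [5, 40, 32, 34, 47]
peek()->47
push(38) -> [5, 40, 32, 34, 47, 38]

Final stack: [5, 40, 32, 34, 47, 38]


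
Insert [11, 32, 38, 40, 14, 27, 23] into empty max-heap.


Insert 11: [11]
Insert 32: [32, 11]
Insert 38: [38, 11, 32]
Insert 40: [40, 38, 32, 11]
Insert 14: [40, 38, 32, 11, 14]
Insert 27: [40, 38, 32, 11, 14, 27]
Insert 23: [40, 38, 32, 11, 14, 27, 23]

Final heap: [40, 38, 32, 11, 14, 27, 23]


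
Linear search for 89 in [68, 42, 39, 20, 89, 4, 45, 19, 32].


i=0: 68!=89
i=1: 42!=89
i=2: 39!=89
i=3: 20!=89
i=4: 89==89 found!

Found at 4, 5 comps


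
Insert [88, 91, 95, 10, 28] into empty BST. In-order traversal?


Insert 88: root
Insert 91: R from 88
Insert 95: R from 88 -> R from 91
Insert 10: L from 88
Insert 28: L from 88 -> R from 10

In-order: [10, 28, 88, 91, 95]


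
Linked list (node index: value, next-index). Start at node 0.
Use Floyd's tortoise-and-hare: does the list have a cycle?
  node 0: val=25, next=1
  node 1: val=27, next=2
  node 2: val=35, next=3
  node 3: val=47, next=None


Floyd's tortoise (slow, +1) and hare (fast, +2):
  init: slow=0, fast=0
  step 1: slow=1, fast=2
  step 2: fast 2->3->None, no cycle

Cycle: no


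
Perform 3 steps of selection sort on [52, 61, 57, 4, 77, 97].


Initial: [52, 61, 57, 4, 77, 97]
Step 1: min=4 at 3
  Swap: [4, 61, 57, 52, 77, 97]
Step 2: min=52 at 3
  Swap: [4, 52, 57, 61, 77, 97]
Step 3: min=57 at 2
  Swap: [4, 52, 57, 61, 77, 97]

After 3 steps: [4, 52, 57, 61, 77, 97]


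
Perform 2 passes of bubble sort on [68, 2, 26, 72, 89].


Initial: [68, 2, 26, 72, 89]
Pass 1: [2, 26, 68, 72, 89] (2 swaps)
Pass 2: [2, 26, 68, 72, 89] (0 swaps)

After 2 passes: [2, 26, 68, 72, 89]


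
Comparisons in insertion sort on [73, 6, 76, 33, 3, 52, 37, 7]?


Algorithm: insertion sort
Input: [73, 6, 76, 33, 3, 52, 37, 7]
Sorted: [3, 6, 7, 33, 37, 52, 73, 76]

22


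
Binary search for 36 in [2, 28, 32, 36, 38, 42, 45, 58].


Step 1: lo=0, hi=7, mid=3, val=36

Found at index 3


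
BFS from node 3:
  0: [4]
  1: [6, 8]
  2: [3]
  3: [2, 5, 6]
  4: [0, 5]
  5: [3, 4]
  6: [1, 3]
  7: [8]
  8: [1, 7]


Visit 3, enqueue [2, 5, 6]
Visit 2, enqueue []
Visit 5, enqueue [4]
Visit 6, enqueue [1]
Visit 4, enqueue [0]
Visit 1, enqueue [8]
Visit 0, enqueue []
Visit 8, enqueue [7]
Visit 7, enqueue []

BFS order: [3, 2, 5, 6, 4, 1, 0, 8, 7]


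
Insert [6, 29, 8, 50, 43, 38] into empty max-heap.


Insert 6: [6]
Insert 29: [29, 6]
Insert 8: [29, 6, 8]
Insert 50: [50, 29, 8, 6]
Insert 43: [50, 43, 8, 6, 29]
Insert 38: [50, 43, 38, 6, 29, 8]

Final heap: [50, 43, 38, 6, 29, 8]


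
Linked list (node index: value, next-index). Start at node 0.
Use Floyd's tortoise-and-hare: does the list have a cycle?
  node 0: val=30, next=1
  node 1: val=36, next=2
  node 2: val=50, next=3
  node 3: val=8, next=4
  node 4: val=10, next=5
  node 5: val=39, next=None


Floyd's tortoise (slow, +1) and hare (fast, +2):
  init: slow=0, fast=0
  step 1: slow=1, fast=2
  step 2: slow=2, fast=4
  step 3: fast 4->5->None, no cycle

Cycle: no


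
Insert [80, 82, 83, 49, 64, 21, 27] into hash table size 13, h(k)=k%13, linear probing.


Insert 80: h=2 -> slot 2
Insert 82: h=4 -> slot 4
Insert 83: h=5 -> slot 5
Insert 49: h=10 -> slot 10
Insert 64: h=12 -> slot 12
Insert 21: h=8 -> slot 8
Insert 27: h=1 -> slot 1

Table: [None, 27, 80, None, 82, 83, None, None, 21, None, 49, None, 64]


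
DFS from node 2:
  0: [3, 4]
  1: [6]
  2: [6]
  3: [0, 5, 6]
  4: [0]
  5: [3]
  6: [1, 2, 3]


Visit 2, push [6]
Visit 6, push [3, 1]
Visit 1, push []
Visit 3, push [5, 0]
Visit 0, push [4]
Visit 4, push []
Visit 5, push []

DFS order: [2, 6, 1, 3, 0, 4, 5]


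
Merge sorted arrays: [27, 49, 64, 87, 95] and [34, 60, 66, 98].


Take 27 from A
Take 34 from B
Take 49 from A
Take 60 from B
Take 64 from A
Take 66 from B
Take 87 from A
Take 95 from A

Merged: [27, 34, 49, 60, 64, 66, 87, 95, 98]


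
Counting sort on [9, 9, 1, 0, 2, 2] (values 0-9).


Input: [9, 9, 1, 0, 2, 2]
Counts: [1, 1, 2, 0, 0, 0, 0, 0, 0, 2]

Sorted: [0, 1, 2, 2, 9, 9]


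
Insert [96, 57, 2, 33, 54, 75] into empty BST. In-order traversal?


Insert 96: root
Insert 57: L from 96
Insert 2: L from 96 -> L from 57
Insert 33: L from 96 -> L from 57 -> R from 2
Insert 54: L from 96 -> L from 57 -> R from 2 -> R from 33
Insert 75: L from 96 -> R from 57

In-order: [2, 33, 54, 57, 75, 96]


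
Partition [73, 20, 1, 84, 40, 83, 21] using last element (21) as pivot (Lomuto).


Pivot: 21
  20 <= 21: swap -> [20, 73, 1, 84, 40, 83, 21]
  1 <= 21: swap -> [20, 1, 73, 84, 40, 83, 21]
Place pivot at 2: [20, 1, 21, 84, 40, 83, 73]

Partitioned: [20, 1, 21, 84, 40, 83, 73]


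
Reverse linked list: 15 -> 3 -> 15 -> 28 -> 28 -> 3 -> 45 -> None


Step 1: curr=15, set curr.next=prev(None) | reversed so far: 15
Step 2: curr=3, set curr.next=prev(15) | reversed so far: 3 -> 15
Step 3: curr=15, set curr.next=prev(3) | reversed so far: 15 -> 3 -> 15
Step 4: curr=28, set curr.next=prev(15) | reversed so far: 28 -> 15 -> 3 -> 15
Step 5: curr=28, set curr.next=prev(28) | reversed so far: 28 -> 28 -> 15 -> 3 -> 15
Step 6: curr=3, set curr.next=prev(28) | reversed so far: 3 -> 28 -> 28 -> 15 -> 3 -> 15
Step 7: curr=45, set curr.next=prev(3) | reversed so far: 45 -> 3 -> 28 -> 28 -> 15 -> 3 -> 15

45 -> 3 -> 28 -> 28 -> 15 -> 3 -> 15 -> None


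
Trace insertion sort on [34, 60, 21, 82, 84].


Initial: [34, 60, 21, 82, 84]
Insert 60: [34, 60, 21, 82, 84]
Insert 21: [21, 34, 60, 82, 84]
Insert 82: [21, 34, 60, 82, 84]
Insert 84: [21, 34, 60, 82, 84]

Sorted: [21, 34, 60, 82, 84]


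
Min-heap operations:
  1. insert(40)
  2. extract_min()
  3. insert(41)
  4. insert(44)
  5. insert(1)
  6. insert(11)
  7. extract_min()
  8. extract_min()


insert(40) -> [40]
extract_min()->40, []
insert(41) -> [41]
insert(44) -> [41, 44]
insert(1) -> [1, 44, 41]
insert(11) -> [1, 11, 41, 44]
extract_min()->1, [11, 44, 41]
extract_min()->11, [41, 44]

Final heap: [41, 44]


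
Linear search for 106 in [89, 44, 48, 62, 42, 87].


i=0: 89!=106
i=1: 44!=106
i=2: 48!=106
i=3: 62!=106
i=4: 42!=106
i=5: 87!=106

Not found, 6 comps


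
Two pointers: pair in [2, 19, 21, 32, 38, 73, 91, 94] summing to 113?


lo=0(2)+hi=7(94)=96
lo=1(19)+hi=7(94)=113

Yes: 19+94=113


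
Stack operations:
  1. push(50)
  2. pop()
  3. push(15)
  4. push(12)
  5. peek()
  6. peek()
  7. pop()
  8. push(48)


push(50) -> [50]
pop()->50, []
push(15) -> [15]
push(12) -> [15, 12]
peek()->12
peek()->12
pop()->12, [15]
push(48) -> [15, 48]

Final stack: [15, 48]


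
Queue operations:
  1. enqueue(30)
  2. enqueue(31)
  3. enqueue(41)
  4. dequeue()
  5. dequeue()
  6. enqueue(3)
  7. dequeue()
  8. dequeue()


enqueue(30) -> [30]
enqueue(31) -> [30, 31]
enqueue(41) -> [30, 31, 41]
dequeue()->30, [31, 41]
dequeue()->31, [41]
enqueue(3) -> [41, 3]
dequeue()->41, [3]
dequeue()->3, []

Final queue: []


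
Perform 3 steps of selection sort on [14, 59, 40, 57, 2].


Initial: [14, 59, 40, 57, 2]
Step 1: min=2 at 4
  Swap: [2, 59, 40, 57, 14]
Step 2: min=14 at 4
  Swap: [2, 14, 40, 57, 59]
Step 3: min=40 at 2
  Swap: [2, 14, 40, 57, 59]

After 3 steps: [2, 14, 40, 57, 59]


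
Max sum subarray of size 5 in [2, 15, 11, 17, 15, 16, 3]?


[0:5]: 60
[1:6]: 74
[2:7]: 62

Max: 74 at [1:6]


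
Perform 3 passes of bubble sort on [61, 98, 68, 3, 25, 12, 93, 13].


Initial: [61, 98, 68, 3, 25, 12, 93, 13]
Pass 1: [61, 68, 3, 25, 12, 93, 13, 98] (6 swaps)
Pass 2: [61, 3, 25, 12, 68, 13, 93, 98] (4 swaps)
Pass 3: [3, 25, 12, 61, 13, 68, 93, 98] (4 swaps)

After 3 passes: [3, 25, 12, 61, 13, 68, 93, 98]


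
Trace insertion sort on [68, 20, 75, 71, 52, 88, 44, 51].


Initial: [68, 20, 75, 71, 52, 88, 44, 51]
Insert 20: [20, 68, 75, 71, 52, 88, 44, 51]
Insert 75: [20, 68, 75, 71, 52, 88, 44, 51]
Insert 71: [20, 68, 71, 75, 52, 88, 44, 51]
Insert 52: [20, 52, 68, 71, 75, 88, 44, 51]
Insert 88: [20, 52, 68, 71, 75, 88, 44, 51]
Insert 44: [20, 44, 52, 68, 71, 75, 88, 51]
Insert 51: [20, 44, 51, 52, 68, 71, 75, 88]

Sorted: [20, 44, 51, 52, 68, 71, 75, 88]


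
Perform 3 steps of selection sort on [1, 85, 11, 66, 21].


Initial: [1, 85, 11, 66, 21]
Step 1: min=1 at 0
  Swap: [1, 85, 11, 66, 21]
Step 2: min=11 at 2
  Swap: [1, 11, 85, 66, 21]
Step 3: min=21 at 4
  Swap: [1, 11, 21, 66, 85]

After 3 steps: [1, 11, 21, 66, 85]


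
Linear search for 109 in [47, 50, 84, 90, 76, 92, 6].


i=0: 47!=109
i=1: 50!=109
i=2: 84!=109
i=3: 90!=109
i=4: 76!=109
i=5: 92!=109
i=6: 6!=109

Not found, 7 comps


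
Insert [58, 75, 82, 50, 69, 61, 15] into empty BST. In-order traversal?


Insert 58: root
Insert 75: R from 58
Insert 82: R from 58 -> R from 75
Insert 50: L from 58
Insert 69: R from 58 -> L from 75
Insert 61: R from 58 -> L from 75 -> L from 69
Insert 15: L from 58 -> L from 50

In-order: [15, 50, 58, 61, 69, 75, 82]


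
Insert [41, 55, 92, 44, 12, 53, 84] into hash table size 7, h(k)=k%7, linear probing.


Insert 41: h=6 -> slot 6
Insert 55: h=6, 1 probes -> slot 0
Insert 92: h=1 -> slot 1
Insert 44: h=2 -> slot 2
Insert 12: h=5 -> slot 5
Insert 53: h=4 -> slot 4
Insert 84: h=0, 3 probes -> slot 3

Table: [55, 92, 44, 84, 53, 12, 41]
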